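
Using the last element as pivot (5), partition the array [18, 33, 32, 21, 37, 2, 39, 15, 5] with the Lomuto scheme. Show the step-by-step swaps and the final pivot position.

Lomuto partition with pivot = 5:

Initial array: [18, 33, 32, 21, 37, 2, 39, 15, 5]

arr[0]=18 > 5: no swap
arr[1]=33 > 5: no swap
arr[2]=32 > 5: no swap
arr[3]=21 > 5: no swap
arr[4]=37 > 5: no swap
arr[5]=2 <= 5: swap with position 0, array becomes [2, 33, 32, 21, 37, 18, 39, 15, 5]
arr[6]=39 > 5: no swap
arr[7]=15 > 5: no swap

Place pivot at position 1: [2, 5, 32, 21, 37, 18, 39, 15, 33]
Pivot position: 1

After partitioning with pivot 5, the array becomes [2, 5, 32, 21, 37, 18, 39, 15, 33]. The pivot is placed at index 1. All elements to the left of the pivot are <= 5, and all elements to the right are > 5.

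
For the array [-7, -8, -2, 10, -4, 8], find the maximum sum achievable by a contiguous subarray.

Using Kadane's algorithm on [-7, -8, -2, 10, -4, 8]:

Scanning through the array:
Position 1 (value -8): max_ending_here = -8, max_so_far = -7
Position 2 (value -2): max_ending_here = -2, max_so_far = -2
Position 3 (value 10): max_ending_here = 10, max_so_far = 10
Position 4 (value -4): max_ending_here = 6, max_so_far = 10
Position 5 (value 8): max_ending_here = 14, max_so_far = 14

Maximum subarray: [10, -4, 8]
Maximum sum: 14

The maximum subarray is [10, -4, 8] with sum 14. This subarray runs from index 3 to index 5.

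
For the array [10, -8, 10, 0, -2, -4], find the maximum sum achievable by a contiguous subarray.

Using Kadane's algorithm on [10, -8, 10, 0, -2, -4]:

Scanning through the array:
Position 1 (value -8): max_ending_here = 2, max_so_far = 10
Position 2 (value 10): max_ending_here = 12, max_so_far = 12
Position 3 (value 0): max_ending_here = 12, max_so_far = 12
Position 4 (value -2): max_ending_here = 10, max_so_far = 12
Position 5 (value -4): max_ending_here = 6, max_so_far = 12

Maximum subarray: [10, -8, 10]
Maximum sum: 12

The maximum subarray is [10, -8, 10] with sum 12. This subarray runs from index 0 to index 2.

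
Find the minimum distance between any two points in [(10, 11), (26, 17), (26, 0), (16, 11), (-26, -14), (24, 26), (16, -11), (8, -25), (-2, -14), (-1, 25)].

Computing all pairwise distances among 10 points:

d((10, 11), (26, 17)) = 17.088
d((10, 11), (26, 0)) = 19.4165
d((10, 11), (16, 11)) = 6.0 <-- minimum
d((10, 11), (-26, -14)) = 43.8292
d((10, 11), (24, 26)) = 20.5183
d((10, 11), (16, -11)) = 22.8035
d((10, 11), (8, -25)) = 36.0555
d((10, 11), (-2, -14)) = 27.7308
d((10, 11), (-1, 25)) = 17.8045
d((26, 17), (26, 0)) = 17.0
d((26, 17), (16, 11)) = 11.6619
d((26, 17), (-26, -14)) = 60.5392
d((26, 17), (24, 26)) = 9.2195
d((26, 17), (16, -11)) = 29.7321
d((26, 17), (8, -25)) = 45.6946
d((26, 17), (-2, -14)) = 41.7732
d((26, 17), (-1, 25)) = 28.1603
d((26, 0), (16, 11)) = 14.8661
d((26, 0), (-26, -14)) = 53.8516
d((26, 0), (24, 26)) = 26.0768
d((26, 0), (16, -11)) = 14.8661
d((26, 0), (8, -25)) = 30.8058
d((26, 0), (-2, -14)) = 31.305
d((26, 0), (-1, 25)) = 36.7967
d((16, 11), (-26, -14)) = 48.8774
d((16, 11), (24, 26)) = 17.0
d((16, 11), (16, -11)) = 22.0
d((16, 11), (8, -25)) = 36.8782
d((16, 11), (-2, -14)) = 30.8058
d((16, 11), (-1, 25)) = 22.0227
d((-26, -14), (24, 26)) = 64.0312
d((-26, -14), (16, -11)) = 42.107
d((-26, -14), (8, -25)) = 35.7351
d((-26, -14), (-2, -14)) = 24.0
d((-26, -14), (-1, 25)) = 46.3249
d((24, 26), (16, -11)) = 37.855
d((24, 26), (8, -25)) = 53.4509
d((24, 26), (-2, -14)) = 47.7074
d((24, 26), (-1, 25)) = 25.02
d((16, -11), (8, -25)) = 16.1245
d((16, -11), (-2, -14)) = 18.2483
d((16, -11), (-1, 25)) = 39.8121
d((8, -25), (-2, -14)) = 14.8661
d((8, -25), (-1, 25)) = 50.8035
d((-2, -14), (-1, 25)) = 39.0128

Closest pair: (10, 11) and (16, 11) with distance 6.0

The closest pair is (10, 11) and (16, 11) with Euclidean distance 6.0. For 10 points, brute-force pairwise comparison is shown above. For large n, the divide-and-conquer algorithm (sort by x, recurse on halves, check the dividing strip) achieves O(n log n).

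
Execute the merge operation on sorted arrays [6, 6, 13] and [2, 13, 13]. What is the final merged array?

Merging process:

Compare 6 vs 2: take 2 from right. Merged: [2]
Compare 6 vs 13: take 6 from left. Merged: [2, 6]
Compare 6 vs 13: take 6 from left. Merged: [2, 6, 6]
Compare 13 vs 13: take 13 from left. Merged: [2, 6, 6, 13]
Append remaining from right: [13, 13]. Merged: [2, 6, 6, 13, 13, 13]

Final merged array: [2, 6, 6, 13, 13, 13]
Total comparisons: 4

The merged array is [2, 6, 6, 13, 13, 13], requiring 4 comparisons. The merge step runs in O(n) time where n is the total number of elements.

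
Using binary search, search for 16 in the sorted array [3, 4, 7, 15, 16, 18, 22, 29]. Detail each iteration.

Binary search for 16 in [3, 4, 7, 15, 16, 18, 22, 29]:

lo=0, hi=7, mid=3, arr[mid]=15 -> 15 < 16, search right half
lo=4, hi=7, mid=5, arr[mid]=18 -> 18 > 16, search left half
lo=4, hi=4, mid=4, arr[mid]=16 -> Found target at index 4!

Binary search finds 16 at index 4 after 3 comparisons. The search repeatedly halves the search space by comparing with the middle element.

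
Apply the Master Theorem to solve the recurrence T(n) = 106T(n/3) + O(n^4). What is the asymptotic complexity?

Master Theorem for T(n) = 106T(n/3) + O(n^4):

a = 106, b = 3, c = 4
log_b(a) = log_3(106) = 4.2448

Case 1: c = 4 < log_3(106) = 4.2448
T(n) = O(n^(log_3 106))

For T(n) = 106T(n/3) + O(n^4): log_3(106) = 4.2448. This is Case 1 of the Master Theorem (c < log_b(a), work dominated by leaves), giving O(n^(log_3 106)).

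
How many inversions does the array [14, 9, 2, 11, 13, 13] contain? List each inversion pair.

Finding inversions in [14, 9, 2, 11, 13, 13]:

(0, 1): arr[0]=14 > arr[1]=9
(0, 2): arr[0]=14 > arr[2]=2
(0, 3): arr[0]=14 > arr[3]=11
(0, 4): arr[0]=14 > arr[4]=13
(0, 5): arr[0]=14 > arr[5]=13
(1, 2): arr[1]=9 > arr[2]=2

Total inversions: 6

The array has 6 inversion(s): (0,1), (0,2), (0,3), (0,4), (0,5), (1,2). Each pair (i,j) satisfies i < j and arr[i] > arr[j].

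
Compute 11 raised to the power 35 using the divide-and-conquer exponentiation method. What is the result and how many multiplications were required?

Computing 11^35 by squaring (build up from 11^1; each line after the first costs one multiplication):

11^1 = 11
11^2 = (11^1)^2 = 11^2 = 121
11^4 = (11^2)^2 = 121^2 = 14641
11^8 = (11^4)^2 = 14641^2 = 214358881
11^16 = (11^8)^2 = 214358881^2 = 45949729863572161
11^17 = 11 * 11^16 = 11 * 45949729863572161 = 505447028499293771
11^34 = (11^17)^2 = 505447028499293771^2 = 255476698618765889551019445759400441
11^35 = 11 * 11^34 = 11 * 255476698618765889551019445759400441 = 2810243684806424785061213903353404851

Result: 2810243684806424785061213903353404851
Multiplications needed: 7 (7 lines after 11^1)

11^35 = 2810243684806424785061213903353404851. Using exponentiation by squaring, this requires 7 multiplications. The key idea: if the exponent is even, square the half-power; if odd, multiply by the base once.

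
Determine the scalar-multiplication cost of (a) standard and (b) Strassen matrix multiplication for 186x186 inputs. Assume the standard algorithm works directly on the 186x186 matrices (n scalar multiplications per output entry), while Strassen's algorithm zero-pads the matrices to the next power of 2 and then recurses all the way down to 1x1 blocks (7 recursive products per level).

Matrix multiplication for 186x186 matrices:

Strassen's algorithm requires power-of-2 dimensions. Pad 186x186 to 256x256 (next power of 2).

Standard algorithm: 186^3 = 6434856 multiplications
Strassen's algorithm: 7^(log2(256)) = 7^8 = 5764801 multiplications
Savings: 6434856 - 5764801 = 670055 multiplications

Standard: 6434856 multiplications (186^3). Strassen: 5764801 multiplications (7^8, after padding to 256x256). Strassen reduces 8 recursive multiplications to 7 at each level.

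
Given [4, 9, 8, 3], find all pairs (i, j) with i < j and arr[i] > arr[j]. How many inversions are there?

Finding inversions in [4, 9, 8, 3]:

(0, 3): arr[0]=4 > arr[3]=3
(1, 2): arr[1]=9 > arr[2]=8
(1, 3): arr[1]=9 > arr[3]=3
(2, 3): arr[2]=8 > arr[3]=3

Total inversions: 4

The array has 4 inversion(s): (0,3), (1,2), (1,3), (2,3). Each pair (i,j) satisfies i < j and arr[i] > arr[j].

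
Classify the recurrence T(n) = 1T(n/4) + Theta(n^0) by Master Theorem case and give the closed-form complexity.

Master Theorem for T(n) = 1T(n/4) + O(n^0):

a = 1, b = 4, c = 0
log_b(a) = log_4(1) = 0.0000

Case 2: c = 0 = log_4(1) = 0.0000
T(n) = O(n^0 log n) = O(log n)

For T(n) = 1T(n/4) + O(n^0): log_4(1) = 0.0000. This is Case 2 of the Master Theorem (c = log_b(a), equal work at all levels), giving O(log n).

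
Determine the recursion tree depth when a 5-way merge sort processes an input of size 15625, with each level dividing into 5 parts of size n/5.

For divide and conquer with division factor 5:

Problem sizes at each level:
Level 0: 15625
Level 1: 3125
Level 2: 625
Level 3: 125
Level 4: 25
Level 5: 5
Level 6: 1

The root is level 0 and the size-1 base case is level 6 (the tree spans levels 0 through 6, i.e. 7 levels counting the root), so the depth is the number of divisions: log_5(15625) = 6

The recursion tree depth is log_5(15625) = 6. At each level, the problem size is divided by 5, so it takes 6 divisions to reduce to a base case of size 1. The algorithm makes 5 recursive calls at each level.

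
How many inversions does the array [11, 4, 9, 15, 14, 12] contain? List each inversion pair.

Finding inversions in [11, 4, 9, 15, 14, 12]:

(0, 1): arr[0]=11 > arr[1]=4
(0, 2): arr[0]=11 > arr[2]=9
(3, 4): arr[3]=15 > arr[4]=14
(3, 5): arr[3]=15 > arr[5]=12
(4, 5): arr[4]=14 > arr[5]=12

Total inversions: 5

The array has 5 inversion(s): (0,1), (0,2), (3,4), (3,5), (4,5). Each pair (i,j) satisfies i < j and arr[i] > arr[j].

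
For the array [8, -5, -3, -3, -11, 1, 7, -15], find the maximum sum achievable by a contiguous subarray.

Using Kadane's algorithm on [8, -5, -3, -3, -11, 1, 7, -15]:

Scanning through the array:
Position 1 (value -5): max_ending_here = 3, max_so_far = 8
Position 2 (value -3): max_ending_here = 0, max_so_far = 8
Position 3 (value -3): max_ending_here = -3, max_so_far = 8
Position 4 (value -11): max_ending_here = -11, max_so_far = 8
Position 5 (value 1): max_ending_here = 1, max_so_far = 8
Position 6 (value 7): max_ending_here = 8, max_so_far = 8
Position 7 (value -15): max_ending_here = -7, max_so_far = 8

Maximum subarray: [8]
Maximum sum: 8

The maximum subarray is [8] with sum 8. This subarray runs from index 0 to index 0.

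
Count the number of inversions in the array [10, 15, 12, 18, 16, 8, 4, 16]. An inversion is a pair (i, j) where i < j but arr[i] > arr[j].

Finding inversions in [10, 15, 12, 18, 16, 8, 4, 16]:

(0, 5): arr[0]=10 > arr[5]=8
(0, 6): arr[0]=10 > arr[6]=4
(1, 2): arr[1]=15 > arr[2]=12
(1, 5): arr[1]=15 > arr[5]=8
(1, 6): arr[1]=15 > arr[6]=4
(2, 5): arr[2]=12 > arr[5]=8
(2, 6): arr[2]=12 > arr[6]=4
(3, 4): arr[3]=18 > arr[4]=16
(3, 5): arr[3]=18 > arr[5]=8
(3, 6): arr[3]=18 > arr[6]=4
(3, 7): arr[3]=18 > arr[7]=16
(4, 5): arr[4]=16 > arr[5]=8
(4, 6): arr[4]=16 > arr[6]=4
(5, 6): arr[5]=8 > arr[6]=4

Total inversions: 14

The array has 14 inversion(s): (0,5), (0,6), (1,2), (1,5), (1,6), (2,5), (2,6), (3,4), (3,5), (3,6), (3,7), (4,5), (4,6), (5,6). Each pair (i,j) satisfies i < j and arr[i] > arr[j].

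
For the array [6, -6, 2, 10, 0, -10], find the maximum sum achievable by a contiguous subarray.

Using Kadane's algorithm on [6, -6, 2, 10, 0, -10]:

Scanning through the array:
Position 1 (value -6): max_ending_here = 0, max_so_far = 6
Position 2 (value 2): max_ending_here = 2, max_so_far = 6
Position 3 (value 10): max_ending_here = 12, max_so_far = 12
Position 4 (value 0): max_ending_here = 12, max_so_far = 12
Position 5 (value -10): max_ending_here = 2, max_so_far = 12

Maximum subarray: [6, -6, 2, 10]
Maximum sum: 12

The maximum subarray is [6, -6, 2, 10] with sum 12. This subarray runs from index 0 to index 3.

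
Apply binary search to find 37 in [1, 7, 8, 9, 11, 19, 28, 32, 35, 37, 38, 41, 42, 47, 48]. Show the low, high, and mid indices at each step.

Binary search for 37 in [1, 7, 8, 9, 11, 19, 28, 32, 35, 37, 38, 41, 42, 47, 48]:

lo=0, hi=14, mid=7, arr[mid]=32 -> 32 < 37, search right half
lo=8, hi=14, mid=11, arr[mid]=41 -> 41 > 37, search left half
lo=8, hi=10, mid=9, arr[mid]=37 -> Found target at index 9!

Binary search finds 37 at index 9 after 3 comparisons. The search repeatedly halves the search space by comparing with the middle element.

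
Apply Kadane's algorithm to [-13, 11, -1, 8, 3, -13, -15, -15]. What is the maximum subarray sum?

Using Kadane's algorithm on [-13, 11, -1, 8, 3, -13, -15, -15]:

Scanning through the array:
Position 1 (value 11): max_ending_here = 11, max_so_far = 11
Position 2 (value -1): max_ending_here = 10, max_so_far = 11
Position 3 (value 8): max_ending_here = 18, max_so_far = 18
Position 4 (value 3): max_ending_here = 21, max_so_far = 21
Position 5 (value -13): max_ending_here = 8, max_so_far = 21
Position 6 (value -15): max_ending_here = -7, max_so_far = 21
Position 7 (value -15): max_ending_here = -15, max_so_far = 21

Maximum subarray: [11, -1, 8, 3]
Maximum sum: 21

The maximum subarray is [11, -1, 8, 3] with sum 21. This subarray runs from index 1 to index 4.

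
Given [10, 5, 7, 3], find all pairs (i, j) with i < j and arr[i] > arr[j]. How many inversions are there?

Finding inversions in [10, 5, 7, 3]:

(0, 1): arr[0]=10 > arr[1]=5
(0, 2): arr[0]=10 > arr[2]=7
(0, 3): arr[0]=10 > arr[3]=3
(1, 3): arr[1]=5 > arr[3]=3
(2, 3): arr[2]=7 > arr[3]=3

Total inversions: 5

The array has 5 inversion(s): (0,1), (0,2), (0,3), (1,3), (2,3). Each pair (i,j) satisfies i < j and arr[i] > arr[j].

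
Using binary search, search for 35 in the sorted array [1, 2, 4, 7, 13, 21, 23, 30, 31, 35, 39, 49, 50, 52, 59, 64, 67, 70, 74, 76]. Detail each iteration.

Binary search for 35 in [1, 2, 4, 7, 13, 21, 23, 30, 31, 35, 39, 49, 50, 52, 59, 64, 67, 70, 74, 76]:

lo=0, hi=19, mid=9, arr[mid]=35 -> Found target at index 9!

Binary search finds 35 at index 9 after 1 comparisons. The search repeatedly halves the search space by comparing with the middle element.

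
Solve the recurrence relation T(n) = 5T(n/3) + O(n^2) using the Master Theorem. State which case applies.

Master Theorem for T(n) = 5T(n/3) + O(n^2):

a = 5, b = 3, c = 2
log_b(a) = log_3(5) = 1.4650

Case 3: c = 2 > log_3(5) = 1.4650
T(n) = O(n^2) = O(n^2)

For T(n) = 5T(n/3) + O(n^2): log_3(5) = 1.4650. This is Case 3 of the Master Theorem (c > log_b(a), work dominated by root), giving O(n^2).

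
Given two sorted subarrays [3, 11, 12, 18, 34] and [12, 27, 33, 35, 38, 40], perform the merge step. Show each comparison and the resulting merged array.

Merging process:

Compare 3 vs 12: take 3 from left. Merged: [3]
Compare 11 vs 12: take 11 from left. Merged: [3, 11]
Compare 12 vs 12: take 12 from left. Merged: [3, 11, 12]
Compare 18 vs 12: take 12 from right. Merged: [3, 11, 12, 12]
Compare 18 vs 27: take 18 from left. Merged: [3, 11, 12, 12, 18]
Compare 34 vs 27: take 27 from right. Merged: [3, 11, 12, 12, 18, 27]
Compare 34 vs 33: take 33 from right. Merged: [3, 11, 12, 12, 18, 27, 33]
Compare 34 vs 35: take 34 from left. Merged: [3, 11, 12, 12, 18, 27, 33, 34]
Append remaining from right: [35, 38, 40]. Merged: [3, 11, 12, 12, 18, 27, 33, 34, 35, 38, 40]

Final merged array: [3, 11, 12, 12, 18, 27, 33, 34, 35, 38, 40]
Total comparisons: 8

The merged array is [3, 11, 12, 12, 18, 27, 33, 34, 35, 38, 40], requiring 8 comparisons. The merge step runs in O(n) time where n is the total number of elements.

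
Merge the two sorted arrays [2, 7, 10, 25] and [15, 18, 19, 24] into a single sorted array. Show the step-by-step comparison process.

Merging process:

Compare 2 vs 15: take 2 from left. Merged: [2]
Compare 7 vs 15: take 7 from left. Merged: [2, 7]
Compare 10 vs 15: take 10 from left. Merged: [2, 7, 10]
Compare 25 vs 15: take 15 from right. Merged: [2, 7, 10, 15]
Compare 25 vs 18: take 18 from right. Merged: [2, 7, 10, 15, 18]
Compare 25 vs 19: take 19 from right. Merged: [2, 7, 10, 15, 18, 19]
Compare 25 vs 24: take 24 from right. Merged: [2, 7, 10, 15, 18, 19, 24]
Append remaining from left: [25]. Merged: [2, 7, 10, 15, 18, 19, 24, 25]

Final merged array: [2, 7, 10, 15, 18, 19, 24, 25]
Total comparisons: 7

The merged array is [2, 7, 10, 15, 18, 19, 24, 25], requiring 7 comparisons. The merge step runs in O(n) time where n is the total number of elements.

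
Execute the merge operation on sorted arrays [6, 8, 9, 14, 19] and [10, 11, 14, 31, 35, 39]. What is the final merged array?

Merging process:

Compare 6 vs 10: take 6 from left. Merged: [6]
Compare 8 vs 10: take 8 from left. Merged: [6, 8]
Compare 9 vs 10: take 9 from left. Merged: [6, 8, 9]
Compare 14 vs 10: take 10 from right. Merged: [6, 8, 9, 10]
Compare 14 vs 11: take 11 from right. Merged: [6, 8, 9, 10, 11]
Compare 14 vs 14: take 14 from left. Merged: [6, 8, 9, 10, 11, 14]
Compare 19 vs 14: take 14 from right. Merged: [6, 8, 9, 10, 11, 14, 14]
Compare 19 vs 31: take 19 from left. Merged: [6, 8, 9, 10, 11, 14, 14, 19]
Append remaining from right: [31, 35, 39]. Merged: [6, 8, 9, 10, 11, 14, 14, 19, 31, 35, 39]

Final merged array: [6, 8, 9, 10, 11, 14, 14, 19, 31, 35, 39]
Total comparisons: 8

The merged array is [6, 8, 9, 10, 11, 14, 14, 19, 31, 35, 39], requiring 8 comparisons. The merge step runs in O(n) time where n is the total number of elements.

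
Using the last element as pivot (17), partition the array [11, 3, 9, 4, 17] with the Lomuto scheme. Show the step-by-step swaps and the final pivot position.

Lomuto partition with pivot = 17:

Initial array: [11, 3, 9, 4, 17]

arr[0]=11 <= 17: swap with position 0, array becomes [11, 3, 9, 4, 17]
arr[1]=3 <= 17: swap with position 1, array becomes [11, 3, 9, 4, 17]
arr[2]=9 <= 17: swap with position 2, array becomes [11, 3, 9, 4, 17]
arr[3]=4 <= 17: swap with position 3, array becomes [11, 3, 9, 4, 17]

Place pivot at position 4: [11, 3, 9, 4, 17]
Pivot position: 4

After partitioning with pivot 17, the array becomes [11, 3, 9, 4, 17]. The pivot is placed at index 4. All elements to the left of the pivot are <= 17, and all elements to the right are > 17.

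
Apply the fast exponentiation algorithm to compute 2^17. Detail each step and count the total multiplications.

Computing 2^17 by squaring (build up from 2^1; each line after the first costs one multiplication):

2^1 = 2
2^2 = (2^1)^2 = 2^2 = 4
2^4 = (2^2)^2 = 4^2 = 16
2^8 = (2^4)^2 = 16^2 = 256
2^16 = (2^8)^2 = 256^2 = 65536
2^17 = 2 * 2^16 = 2 * 65536 = 131072

Result: 131072
Multiplications needed: 5 (5 lines after 2^1)

2^17 = 131072. Using exponentiation by squaring, this requires 5 multiplications. The key idea: if the exponent is even, square the half-power; if odd, multiply by the base once.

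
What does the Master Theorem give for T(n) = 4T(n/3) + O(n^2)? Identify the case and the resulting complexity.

Master Theorem for T(n) = 4T(n/3) + O(n^2):

a = 4, b = 3, c = 2
log_b(a) = log_3(4) = 1.2619

Case 3: c = 2 > log_3(4) = 1.2619
T(n) = O(n^2) = O(n^2)

For T(n) = 4T(n/3) + O(n^2): log_3(4) = 1.2619. This is Case 3 of the Master Theorem (c > log_b(a), work dominated by root), giving O(n^2).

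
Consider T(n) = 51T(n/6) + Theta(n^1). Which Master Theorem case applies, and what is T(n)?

Master Theorem for T(n) = 51T(n/6) + O(n^1):

a = 51, b = 6, c = 1
log_b(a) = log_6(51) = 2.1944

Case 1: c = 1 < log_6(51) = 2.1944
T(n) = O(n^(log_6 51))

For T(n) = 51T(n/6) + O(n^1): log_6(51) = 2.1944. This is Case 1 of the Master Theorem (c < log_b(a), work dominated by leaves), giving O(n^(log_6 51)).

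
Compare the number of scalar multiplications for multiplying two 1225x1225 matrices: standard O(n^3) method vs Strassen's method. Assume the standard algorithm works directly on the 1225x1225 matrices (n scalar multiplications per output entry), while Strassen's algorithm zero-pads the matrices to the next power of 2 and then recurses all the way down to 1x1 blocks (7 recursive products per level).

Matrix multiplication for 1225x1225 matrices:

Strassen's algorithm requires power-of-2 dimensions. Pad 1225x1225 to 2048x2048 (next power of 2).

Standard algorithm: 1225^3 = 1838265625 multiplications
Strassen's algorithm: 7^(log2(2048)) = 7^11 = 1977326743 multiplications
Difference: 1838265625 - 1977326743 = -139061118 (Strassen uses MORE here due to padding overhead — for small or just-over-power-of-2 n, padding can outweigh the per-level savings)

Standard: 1838265625 multiplications (1225^3). Strassen: 1977326743 multiplications (7^11, after padding to 2048x2048). Strassen reduces 8 recursive multiplications to 7 at each level.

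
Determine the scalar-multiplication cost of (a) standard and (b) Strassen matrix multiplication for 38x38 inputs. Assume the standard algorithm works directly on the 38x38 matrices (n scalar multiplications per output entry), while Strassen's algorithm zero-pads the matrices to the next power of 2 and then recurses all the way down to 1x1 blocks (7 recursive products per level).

Matrix multiplication for 38x38 matrices:

Strassen's algorithm requires power-of-2 dimensions. Pad 38x38 to 64x64 (next power of 2).

Standard algorithm: 38^3 = 54872 multiplications
Strassen's algorithm: 7^(log2(64)) = 7^6 = 117649 multiplications
Difference: 54872 - 117649 = -62777 (Strassen uses MORE here due to padding overhead — for small or just-over-power-of-2 n, padding can outweigh the per-level savings)

Standard: 54872 multiplications (38^3). Strassen: 117649 multiplications (7^6, after padding to 64x64). Strassen reduces 8 recursive multiplications to 7 at each level.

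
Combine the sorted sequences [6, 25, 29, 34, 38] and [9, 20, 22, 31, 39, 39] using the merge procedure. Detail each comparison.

Merging process:

Compare 6 vs 9: take 6 from left. Merged: [6]
Compare 25 vs 9: take 9 from right. Merged: [6, 9]
Compare 25 vs 20: take 20 from right. Merged: [6, 9, 20]
Compare 25 vs 22: take 22 from right. Merged: [6, 9, 20, 22]
Compare 25 vs 31: take 25 from left. Merged: [6, 9, 20, 22, 25]
Compare 29 vs 31: take 29 from left. Merged: [6, 9, 20, 22, 25, 29]
Compare 34 vs 31: take 31 from right. Merged: [6, 9, 20, 22, 25, 29, 31]
Compare 34 vs 39: take 34 from left. Merged: [6, 9, 20, 22, 25, 29, 31, 34]
Compare 38 vs 39: take 38 from left. Merged: [6, 9, 20, 22, 25, 29, 31, 34, 38]
Append remaining from right: [39, 39]. Merged: [6, 9, 20, 22, 25, 29, 31, 34, 38, 39, 39]

Final merged array: [6, 9, 20, 22, 25, 29, 31, 34, 38, 39, 39]
Total comparisons: 9

The merged array is [6, 9, 20, 22, 25, 29, 31, 34, 38, 39, 39], requiring 9 comparisons. The merge step runs in O(n) time where n is the total number of elements.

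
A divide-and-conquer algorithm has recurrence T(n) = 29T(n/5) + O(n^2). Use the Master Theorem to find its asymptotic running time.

Master Theorem for T(n) = 29T(n/5) + O(n^2):

a = 29, b = 5, c = 2
log_b(a) = log_5(29) = 2.0922

Case 1: c = 2 < log_5(29) = 2.0922
T(n) = O(n^(log_5 29))

For T(n) = 29T(n/5) + O(n^2): log_5(29) = 2.0922. This is Case 1 of the Master Theorem (c < log_b(a), work dominated by leaves), giving O(n^(log_5 29)).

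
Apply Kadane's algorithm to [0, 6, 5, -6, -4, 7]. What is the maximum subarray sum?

Using Kadane's algorithm on [0, 6, 5, -6, -4, 7]:

Scanning through the array:
Position 1 (value 6): max_ending_here = 6, max_so_far = 6
Position 2 (value 5): max_ending_here = 11, max_so_far = 11
Position 3 (value -6): max_ending_here = 5, max_so_far = 11
Position 4 (value -4): max_ending_here = 1, max_so_far = 11
Position 5 (value 7): max_ending_here = 8, max_so_far = 11

Maximum subarray: [0, 6, 5]
Maximum sum: 11

The maximum subarray is [0, 6, 5] with sum 11. This subarray runs from index 0 to index 2.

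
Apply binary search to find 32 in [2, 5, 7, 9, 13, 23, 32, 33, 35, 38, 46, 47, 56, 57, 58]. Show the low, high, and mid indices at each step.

Binary search for 32 in [2, 5, 7, 9, 13, 23, 32, 33, 35, 38, 46, 47, 56, 57, 58]:

lo=0, hi=14, mid=7, arr[mid]=33 -> 33 > 32, search left half
lo=0, hi=6, mid=3, arr[mid]=9 -> 9 < 32, search right half
lo=4, hi=6, mid=5, arr[mid]=23 -> 23 < 32, search right half
lo=6, hi=6, mid=6, arr[mid]=32 -> Found target at index 6!

Binary search finds 32 at index 6 after 4 comparisons. The search repeatedly halves the search space by comparing with the middle element.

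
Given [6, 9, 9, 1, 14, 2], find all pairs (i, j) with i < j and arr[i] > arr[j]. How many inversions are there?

Finding inversions in [6, 9, 9, 1, 14, 2]:

(0, 3): arr[0]=6 > arr[3]=1
(0, 5): arr[0]=6 > arr[5]=2
(1, 3): arr[1]=9 > arr[3]=1
(1, 5): arr[1]=9 > arr[5]=2
(2, 3): arr[2]=9 > arr[3]=1
(2, 5): arr[2]=9 > arr[5]=2
(4, 5): arr[4]=14 > arr[5]=2

Total inversions: 7

The array has 7 inversion(s): (0,3), (0,5), (1,3), (1,5), (2,3), (2,5), (4,5). Each pair (i,j) satisfies i < j and arr[i] > arr[j].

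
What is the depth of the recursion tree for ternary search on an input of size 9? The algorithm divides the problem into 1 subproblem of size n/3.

For divide and conquer with division factor 3:

Problem sizes at each level:
Level 0: 9
Level 1: 3
Level 2: 1

The root is level 0 and the size-1 base case is level 2 (the tree spans levels 0 through 2, i.e. 3 levels counting the root), so the depth is the number of divisions: log_3(9) = 2

The recursion tree depth is log_3(9) = 2. At each level, the problem size is divided by 3, so it takes 2 divisions to reduce to a base case of size 1. The algorithm makes 1 recursive call at each level.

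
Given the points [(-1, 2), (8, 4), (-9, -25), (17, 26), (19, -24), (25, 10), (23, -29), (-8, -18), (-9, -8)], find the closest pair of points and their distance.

Computing all pairwise distances among 9 points:

d((-1, 2), (8, 4)) = 9.2195
d((-1, 2), (-9, -25)) = 28.1603
d((-1, 2), (17, 26)) = 30.0
d((-1, 2), (19, -24)) = 32.8024
d((-1, 2), (25, 10)) = 27.2029
d((-1, 2), (23, -29)) = 39.2046
d((-1, 2), (-8, -18)) = 21.1896
d((-1, 2), (-9, -8)) = 12.8062
d((8, 4), (-9, -25)) = 33.6155
d((8, 4), (17, 26)) = 23.7697
d((8, 4), (19, -24)) = 30.0832
d((8, 4), (25, 10)) = 18.0278
d((8, 4), (23, -29)) = 36.2491
d((8, 4), (-8, -18)) = 27.2029
d((8, 4), (-9, -8)) = 20.8087
d((-9, -25), (17, 26)) = 57.2451
d((-9, -25), (19, -24)) = 28.0179
d((-9, -25), (25, 10)) = 48.7955
d((-9, -25), (23, -29)) = 32.249
d((-9, -25), (-8, -18)) = 7.0711
d((-9, -25), (-9, -8)) = 17.0
d((17, 26), (19, -24)) = 50.04
d((17, 26), (25, 10)) = 17.8885
d((17, 26), (23, -29)) = 55.3263
d((17, 26), (-8, -18)) = 50.6063
d((17, 26), (-9, -8)) = 42.8019
d((19, -24), (25, 10)) = 34.5254
d((19, -24), (23, -29)) = 6.4031 <-- minimum
d((19, -24), (-8, -18)) = 27.6586
d((19, -24), (-9, -8)) = 32.249
d((25, 10), (23, -29)) = 39.0512
d((25, 10), (-8, -18)) = 43.2782
d((25, 10), (-9, -8)) = 38.4708
d((23, -29), (-8, -18)) = 32.8938
d((23, -29), (-9, -8)) = 38.2753
d((-8, -18), (-9, -8)) = 10.0499

Closest pair: (19, -24) and (23, -29) with distance 6.4031

The closest pair is (19, -24) and (23, -29) with Euclidean distance 6.4031. For 9 points, brute-force pairwise comparison is shown above. For large n, the divide-and-conquer algorithm (sort by x, recurse on halves, check the dividing strip) achieves O(n log n).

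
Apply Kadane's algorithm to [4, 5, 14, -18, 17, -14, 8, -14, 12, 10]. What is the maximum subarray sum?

Using Kadane's algorithm on [4, 5, 14, -18, 17, -14, 8, -14, 12, 10]:

Scanning through the array:
Position 1 (value 5): max_ending_here = 9, max_so_far = 9
Position 2 (value 14): max_ending_here = 23, max_so_far = 23
Position 3 (value -18): max_ending_here = 5, max_so_far = 23
Position 4 (value 17): max_ending_here = 22, max_so_far = 23
Position 5 (value -14): max_ending_here = 8, max_so_far = 23
Position 6 (value 8): max_ending_here = 16, max_so_far = 23
Position 7 (value -14): max_ending_here = 2, max_so_far = 23
Position 8 (value 12): max_ending_here = 14, max_so_far = 23
Position 9 (value 10): max_ending_here = 24, max_so_far = 24

Maximum subarray: [4, 5, 14, -18, 17, -14, 8, -14, 12, 10]
Maximum sum: 24

The maximum subarray is [4, 5, 14, -18, 17, -14, 8, -14, 12, 10] with sum 24. This subarray runs from index 0 to index 9.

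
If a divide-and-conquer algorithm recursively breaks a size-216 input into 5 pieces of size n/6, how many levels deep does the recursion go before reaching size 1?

For divide and conquer with division factor 6:

Problem sizes at each level:
Level 0: 216
Level 1: 36
Level 2: 6
Level 3: 1

The root is level 0 and the size-1 base case is level 3 (the tree spans levels 0 through 3, i.e. 4 levels counting the root), so the depth is the number of divisions: log_6(216) = 3

The recursion tree depth is log_6(216) = 3. At each level, the problem size is divided by 6, so it takes 3 divisions to reduce to a base case of size 1. The algorithm makes 5 recursive calls at each level.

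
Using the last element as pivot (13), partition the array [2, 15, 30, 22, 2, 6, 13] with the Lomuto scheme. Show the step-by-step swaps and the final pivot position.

Lomuto partition with pivot = 13:

Initial array: [2, 15, 30, 22, 2, 6, 13]

arr[0]=2 <= 13: swap with position 0, array becomes [2, 15, 30, 22, 2, 6, 13]
arr[1]=15 > 13: no swap
arr[2]=30 > 13: no swap
arr[3]=22 > 13: no swap
arr[4]=2 <= 13: swap with position 1, array becomes [2, 2, 30, 22, 15, 6, 13]
arr[5]=6 <= 13: swap with position 2, array becomes [2, 2, 6, 22, 15, 30, 13]

Place pivot at position 3: [2, 2, 6, 13, 15, 30, 22]
Pivot position: 3

After partitioning with pivot 13, the array becomes [2, 2, 6, 13, 15, 30, 22]. The pivot is placed at index 3. All elements to the left of the pivot are <= 13, and all elements to the right are > 13.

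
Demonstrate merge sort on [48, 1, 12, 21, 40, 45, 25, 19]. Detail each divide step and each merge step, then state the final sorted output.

Merge sort trace:

Split: [48, 1, 12, 21, 40, 45, 25, 19] -> [48, 1, 12, 21] and [40, 45, 25, 19]
  Split: [48, 1, 12, 21] -> [48, 1] and [12, 21]
    Split: [48, 1] -> [48] and [1]
    Merge: [48] + [1] -> [1, 48]
    Split: [12, 21] -> [12] and [21]
    Merge: [12] + [21] -> [12, 21]
  Merge: [1, 48] + [12, 21] -> [1, 12, 21, 48]
  Split: [40, 45, 25, 19] -> [40, 45] and [25, 19]
    Split: [40, 45] -> [40] and [45]
    Merge: [40] + [45] -> [40, 45]
    Split: [25, 19] -> [25] and [19]
    Merge: [25] + [19] -> [19, 25]
  Merge: [40, 45] + [19, 25] -> [19, 25, 40, 45]
Merge: [1, 12, 21, 48] + [19, 25, 40, 45] -> [1, 12, 19, 21, 25, 40, 45, 48]

Final sorted array: [1, 12, 19, 21, 25, 40, 45, 48]

The merge sort proceeds by recursively splitting the array and merging sorted halves.
After all merges, the sorted array is [1, 12, 19, 21, 25, 40, 45, 48].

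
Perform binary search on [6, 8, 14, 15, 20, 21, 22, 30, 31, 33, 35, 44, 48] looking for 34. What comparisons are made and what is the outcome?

Binary search for 34 in [6, 8, 14, 15, 20, 21, 22, 30, 31, 33, 35, 44, 48]:

lo=0, hi=12, mid=6, arr[mid]=22 -> 22 < 34, search right half
lo=7, hi=12, mid=9, arr[mid]=33 -> 33 < 34, search right half
lo=10, hi=12, mid=11, arr[mid]=44 -> 44 > 34, search left half
lo=10, hi=10, mid=10, arr[mid]=35 -> 35 > 34, search left half
lo=10 > hi=9, target 34 not found

Binary search determines that 34 is not in the array after 4 comparisons. The search space was exhausted without finding the target.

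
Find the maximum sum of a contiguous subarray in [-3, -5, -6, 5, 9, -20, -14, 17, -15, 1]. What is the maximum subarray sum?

Using Kadane's algorithm on [-3, -5, -6, 5, 9, -20, -14, 17, -15, 1]:

Scanning through the array:
Position 1 (value -5): max_ending_here = -5, max_so_far = -3
Position 2 (value -6): max_ending_here = -6, max_so_far = -3
Position 3 (value 5): max_ending_here = 5, max_so_far = 5
Position 4 (value 9): max_ending_here = 14, max_so_far = 14
Position 5 (value -20): max_ending_here = -6, max_so_far = 14
Position 6 (value -14): max_ending_here = -14, max_so_far = 14
Position 7 (value 17): max_ending_here = 17, max_so_far = 17
Position 8 (value -15): max_ending_here = 2, max_so_far = 17
Position 9 (value 1): max_ending_here = 3, max_so_far = 17

Maximum subarray: [17]
Maximum sum: 17

The maximum subarray is [17] with sum 17. This subarray runs from index 7 to index 7.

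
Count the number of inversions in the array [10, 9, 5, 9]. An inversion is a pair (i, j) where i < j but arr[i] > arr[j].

Finding inversions in [10, 9, 5, 9]:

(0, 1): arr[0]=10 > arr[1]=9
(0, 2): arr[0]=10 > arr[2]=5
(0, 3): arr[0]=10 > arr[3]=9
(1, 2): arr[1]=9 > arr[2]=5

Total inversions: 4

The array has 4 inversion(s): (0,1), (0,2), (0,3), (1,2). Each pair (i,j) satisfies i < j and arr[i] > arr[j].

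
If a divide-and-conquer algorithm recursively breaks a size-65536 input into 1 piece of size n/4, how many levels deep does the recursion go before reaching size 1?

For divide and conquer with division factor 4:

Problem sizes at each level:
Level 0: 65536
Level 1: 16384
Level 2: 4096
Level 3: 1024
Level 4: 256
Level 5: 64
Level 6: 16
Level 7: 4
Level 8: 1

The root is level 0 and the size-1 base case is level 8 (the tree spans levels 0 through 8, i.e. 9 levels counting the root), so the depth is the number of divisions: log_4(65536) = 8

The recursion tree depth is log_4(65536) = 8. At each level, the problem size is divided by 4, so it takes 8 divisions to reduce to a base case of size 1. The algorithm makes 1 recursive call at each level.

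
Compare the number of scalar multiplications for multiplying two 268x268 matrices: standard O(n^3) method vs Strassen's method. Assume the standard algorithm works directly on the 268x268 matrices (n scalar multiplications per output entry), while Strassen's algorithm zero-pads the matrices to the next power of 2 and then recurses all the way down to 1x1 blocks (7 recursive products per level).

Matrix multiplication for 268x268 matrices:

Strassen's algorithm requires power-of-2 dimensions. Pad 268x268 to 512x512 (next power of 2).

Standard algorithm: 268^3 = 19248832 multiplications
Strassen's algorithm: 7^(log2(512)) = 7^9 = 40353607 multiplications
Difference: 19248832 - 40353607 = -21104775 (Strassen uses MORE here due to padding overhead — for small or just-over-power-of-2 n, padding can outweigh the per-level savings)

Standard: 19248832 multiplications (268^3). Strassen: 40353607 multiplications (7^9, after padding to 512x512). Strassen reduces 8 recursive multiplications to 7 at each level.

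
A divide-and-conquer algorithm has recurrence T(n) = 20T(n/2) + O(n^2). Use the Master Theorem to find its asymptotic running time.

Master Theorem for T(n) = 20T(n/2) + O(n^2):

a = 20, b = 2, c = 2
log_b(a) = log_2(20) = 4.3219

Case 1: c = 2 < log_2(20) = 4.3219
T(n) = O(n^(log_2 20))

For T(n) = 20T(n/2) + O(n^2): log_2(20) = 4.3219. This is Case 1 of the Master Theorem (c < log_b(a), work dominated by leaves), giving O(n^(log_2 20)).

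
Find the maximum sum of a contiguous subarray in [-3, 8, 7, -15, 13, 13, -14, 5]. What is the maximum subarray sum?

Using Kadane's algorithm on [-3, 8, 7, -15, 13, 13, -14, 5]:

Scanning through the array:
Position 1 (value 8): max_ending_here = 8, max_so_far = 8
Position 2 (value 7): max_ending_here = 15, max_so_far = 15
Position 3 (value -15): max_ending_here = 0, max_so_far = 15
Position 4 (value 13): max_ending_here = 13, max_so_far = 15
Position 5 (value 13): max_ending_here = 26, max_so_far = 26
Position 6 (value -14): max_ending_here = 12, max_so_far = 26
Position 7 (value 5): max_ending_here = 17, max_so_far = 26

Maximum subarray: [8, 7, -15, 13, 13]
Maximum sum: 26

The maximum subarray is [8, 7, -15, 13, 13] with sum 26. This subarray runs from index 1 to index 5.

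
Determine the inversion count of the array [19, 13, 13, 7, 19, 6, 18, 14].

Finding inversions in [19, 13, 13, 7, 19, 6, 18, 14]:

(0, 1): arr[0]=19 > arr[1]=13
(0, 2): arr[0]=19 > arr[2]=13
(0, 3): arr[0]=19 > arr[3]=7
(0, 5): arr[0]=19 > arr[5]=6
(0, 6): arr[0]=19 > arr[6]=18
(0, 7): arr[0]=19 > arr[7]=14
(1, 3): arr[1]=13 > arr[3]=7
(1, 5): arr[1]=13 > arr[5]=6
(2, 3): arr[2]=13 > arr[3]=7
(2, 5): arr[2]=13 > arr[5]=6
(3, 5): arr[3]=7 > arr[5]=6
(4, 5): arr[4]=19 > arr[5]=6
(4, 6): arr[4]=19 > arr[6]=18
(4, 7): arr[4]=19 > arr[7]=14
(6, 7): arr[6]=18 > arr[7]=14

Total inversions: 15

The array has 15 inversion(s): (0,1), (0,2), (0,3), (0,5), (0,6), (0,7), (1,3), (1,5), (2,3), (2,5), (3,5), (4,5), (4,6), (4,7), (6,7). Each pair (i,j) satisfies i < j and arr[i] > arr[j].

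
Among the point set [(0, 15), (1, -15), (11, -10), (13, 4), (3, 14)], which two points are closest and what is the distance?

Computing all pairwise distances among 5 points:

d((0, 15), (1, -15)) = 30.0167
d((0, 15), (11, -10)) = 27.313
d((0, 15), (13, 4)) = 17.0294
d((0, 15), (3, 14)) = 3.1623 <-- minimum
d((1, -15), (11, -10)) = 11.1803
d((1, -15), (13, 4)) = 22.4722
d((1, -15), (3, 14)) = 29.0689
d((11, -10), (13, 4)) = 14.1421
d((11, -10), (3, 14)) = 25.2982
d((13, 4), (3, 14)) = 14.1421

Closest pair: (0, 15) and (3, 14) with distance 3.1623

The closest pair is (0, 15) and (3, 14) with Euclidean distance 3.1623. For 5 points, brute-force pairwise comparison is shown above. For large n, the divide-and-conquer algorithm (sort by x, recurse on halves, check the dividing strip) achieves O(n log n).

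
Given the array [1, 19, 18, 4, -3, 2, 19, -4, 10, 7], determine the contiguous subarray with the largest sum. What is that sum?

Using Kadane's algorithm on [1, 19, 18, 4, -3, 2, 19, -4, 10, 7]:

Scanning through the array:
Position 1 (value 19): max_ending_here = 20, max_so_far = 20
Position 2 (value 18): max_ending_here = 38, max_so_far = 38
Position 3 (value 4): max_ending_here = 42, max_so_far = 42
Position 4 (value -3): max_ending_here = 39, max_so_far = 42
Position 5 (value 2): max_ending_here = 41, max_so_far = 42
Position 6 (value 19): max_ending_here = 60, max_so_far = 60
Position 7 (value -4): max_ending_here = 56, max_so_far = 60
Position 8 (value 10): max_ending_here = 66, max_so_far = 66
Position 9 (value 7): max_ending_here = 73, max_so_far = 73

Maximum subarray: [1, 19, 18, 4, -3, 2, 19, -4, 10, 7]
Maximum sum: 73

The maximum subarray is [1, 19, 18, 4, -3, 2, 19, -4, 10, 7] with sum 73. This subarray runs from index 0 to index 9.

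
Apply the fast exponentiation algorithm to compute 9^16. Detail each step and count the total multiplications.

Computing 9^16 by squaring (build up from 9^1; each line after the first costs one multiplication):

9^1 = 9
9^2 = (9^1)^2 = 9^2 = 81
9^4 = (9^2)^2 = 81^2 = 6561
9^8 = (9^4)^2 = 6561^2 = 43046721
9^16 = (9^8)^2 = 43046721^2 = 1853020188851841

Result: 1853020188851841
Multiplications needed: 4 (4 lines after 9^1)

9^16 = 1853020188851841. Using exponentiation by squaring, this requires 4 multiplications. The key idea: if the exponent is even, square the half-power; if odd, multiply by the base once.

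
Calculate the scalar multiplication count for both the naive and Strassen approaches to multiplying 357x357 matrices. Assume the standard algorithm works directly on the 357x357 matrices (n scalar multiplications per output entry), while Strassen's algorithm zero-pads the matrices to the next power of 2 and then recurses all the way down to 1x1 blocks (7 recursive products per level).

Matrix multiplication for 357x357 matrices:

Strassen's algorithm requires power-of-2 dimensions. Pad 357x357 to 512x512 (next power of 2).

Standard algorithm: 357^3 = 45499293 multiplications
Strassen's algorithm: 7^(log2(512)) = 7^9 = 40353607 multiplications
Savings: 45499293 - 40353607 = 5145686 multiplications

Standard: 45499293 multiplications (357^3). Strassen: 40353607 multiplications (7^9, after padding to 512x512). Strassen reduces 8 recursive multiplications to 7 at each level.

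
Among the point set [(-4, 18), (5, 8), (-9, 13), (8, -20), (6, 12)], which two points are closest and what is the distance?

Computing all pairwise distances among 5 points:

d((-4, 18), (5, 8)) = 13.4536
d((-4, 18), (-9, 13)) = 7.0711
d((-4, 18), (8, -20)) = 39.8497
d((-4, 18), (6, 12)) = 11.6619
d((5, 8), (-9, 13)) = 14.8661
d((5, 8), (8, -20)) = 28.1603
d((5, 8), (6, 12)) = 4.1231 <-- minimum
d((-9, 13), (8, -20)) = 37.1214
d((-9, 13), (6, 12)) = 15.0333
d((8, -20), (6, 12)) = 32.0624

Closest pair: (5, 8) and (6, 12) with distance 4.1231

The closest pair is (5, 8) and (6, 12) with Euclidean distance 4.1231. For 5 points, brute-force pairwise comparison is shown above. For large n, the divide-and-conquer algorithm (sort by x, recurse on halves, check the dividing strip) achieves O(n log n).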